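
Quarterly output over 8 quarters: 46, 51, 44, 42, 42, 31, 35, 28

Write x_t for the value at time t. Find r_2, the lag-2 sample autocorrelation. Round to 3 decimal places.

0.311

Mean x̄ = (46 + 51 + 44 + 42 + 42 + 31 + 35 + 28)/8 = 39.8750
Deviations from mean: 6.1250, 11.1250, 4.1250, 2.1250, 2.1250, -8.8750, -4.8750, -11.8750
Numerator Σ_{t=1}^{6}(x_t−x̄)(x_{t+2}−x̄) = 133.8438
Denominator Σ(x_t−x̄)² = 430.8750
r_2 = 133.8438 / 430.8750 = 0.311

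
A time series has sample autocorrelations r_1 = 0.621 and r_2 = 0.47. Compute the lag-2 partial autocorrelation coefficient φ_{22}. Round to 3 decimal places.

0.137

φ_{22} = (r_2 − r_1²) / (1 − r_1²)
r_1² = (0.621)² = 0.385641
Numerator = 0.47 − 0.3856 = 0.0844; denominator = 1 − 0.3856 = 0.6144
φ_{22} = 0.0844 / 0.6144 = 0.137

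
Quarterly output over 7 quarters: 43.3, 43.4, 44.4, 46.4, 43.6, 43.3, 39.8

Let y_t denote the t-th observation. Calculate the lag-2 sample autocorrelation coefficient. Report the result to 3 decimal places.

Mean ȳ = (43.3 + 43.4 + 44.4 + 46.4 + 43.6 + 43.3 + 39.8)/7 = 43.4571
Deviations from mean: -0.1571, -0.0571, 0.9429, 2.9429, 0.1429, -0.1571, -3.6571
Numerator Σ_{t=1}^{5}(y_t−ȳ)(y_{t+2}−ȳ) = -1.1665
Denominator Σ(y_t−ȳ)² = 22.9971
r_2 = -1.1665 / 22.9971 = -0.051

-0.051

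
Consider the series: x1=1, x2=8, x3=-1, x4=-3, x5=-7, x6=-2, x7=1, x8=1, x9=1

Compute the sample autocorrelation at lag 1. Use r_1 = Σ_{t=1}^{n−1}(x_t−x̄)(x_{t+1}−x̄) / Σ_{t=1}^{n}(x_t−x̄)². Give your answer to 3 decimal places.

0.288

Mean x̄ = (1 + 8 − 1 − 3 − 7 − 2 + 1 + 1 + 1)/9 = -0.1111
Numerator Σ_{t=1}^{8}(x_t−x̄)(x_{t+1}−x̄) = 37.6543
Denominator Σ(x_t−x̄)² = 130.8889
r_1 = 37.6543 / 130.8889 = 0.288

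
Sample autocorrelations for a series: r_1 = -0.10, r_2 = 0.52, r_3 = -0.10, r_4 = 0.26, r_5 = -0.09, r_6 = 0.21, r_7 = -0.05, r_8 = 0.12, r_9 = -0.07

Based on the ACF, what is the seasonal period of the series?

2

The largest autocorrelation is r_2 = 0.52, with weaker echoes at lags 4 (0.26) and 6 (0.21); the remaining lags stay at or below 0.12.
The dominant spike at lag 2 indicates a seasonal period of 2.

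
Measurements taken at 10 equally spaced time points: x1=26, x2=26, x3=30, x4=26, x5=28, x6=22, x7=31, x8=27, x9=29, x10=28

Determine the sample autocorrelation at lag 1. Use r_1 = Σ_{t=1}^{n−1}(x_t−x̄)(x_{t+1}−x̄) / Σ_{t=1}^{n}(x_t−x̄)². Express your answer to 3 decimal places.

-0.516

Mean x̄ = (26 + 26 + 30 + 26 + 28 + 22 + 31 + 27 + 29 + 28)/10 = 27.3000
Numerator Σ_{t=1}^{9}(x_t−x̄)(x_{t+1}−x̄) = -29.9900
Denominator Σ(x_t−x̄)² = 58.1000
r_1 = -29.9900 / 58.1000 = -0.516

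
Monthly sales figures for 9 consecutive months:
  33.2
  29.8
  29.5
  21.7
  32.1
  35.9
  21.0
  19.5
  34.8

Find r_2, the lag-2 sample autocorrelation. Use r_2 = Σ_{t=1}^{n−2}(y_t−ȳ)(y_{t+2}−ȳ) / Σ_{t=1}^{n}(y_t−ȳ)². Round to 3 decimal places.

Mean ȳ = (33.2 + 29.8 + 29.5 + 21.7 + 32.1 + 35.9 + 21.0 + 19.5 + 34.8)/9 = 28.6111
Σ(y_t−ȳ)(y_{t+2}−ȳ) = (4.0790) + (-8.2165) + (3.1012) + (-50.3743) + (-26.5543) + (-66.4099) + (-47.1043) = -191.4791
Denominator Σ(y_t−ȳ)² = 315.5689
r_2 = -191.4791 / 315.5689 = -0.607

-0.607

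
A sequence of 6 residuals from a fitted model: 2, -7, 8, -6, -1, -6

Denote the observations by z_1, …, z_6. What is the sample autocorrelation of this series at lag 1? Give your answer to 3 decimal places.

-0.685

Mean z̄ = (2 − 7 + 8 − 6 − 1 − 6)/6 = -1.6667
Deviations from mean: 3.6667, -5.3333, 9.6667, -4.3333, 0.6667, -4.3333
Σ(z_t−z̄)(z_{t+1}−z̄) = (-19.5556) + (-51.5556) + (-41.8889) + (-2.8889) + (-2.8889) = -118.7778
Denominator Σ(z_t−z̄)² = 173.3333
r_1 = -118.7778 / 173.3333 = -0.685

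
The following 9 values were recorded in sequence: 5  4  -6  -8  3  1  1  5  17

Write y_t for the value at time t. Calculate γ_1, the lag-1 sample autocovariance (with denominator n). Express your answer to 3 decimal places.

12.003

Mean ȳ = (5 + 4 − 6 − 8 + 3 + 1 + 1 + 5 + 17)/9 = 2.4444
Σ_{t=1}^{8}(y_t−ȳ)(y_{t+1}−ȳ) = 108.0247
γ_1 = 108.0247 / 9 = 12.003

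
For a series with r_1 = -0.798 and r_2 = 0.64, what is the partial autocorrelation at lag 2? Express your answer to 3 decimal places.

φ_{22} = (r_2 − r_1²) / (1 − r_1²)
r_1² = (-0.798)² = 0.636804
Numerator = 0.64 − 0.6368 = 0.0032; denominator = 1 − 0.6368 = 0.3632
φ_{22} = 0.0032 / 0.3632 = 0.009

0.009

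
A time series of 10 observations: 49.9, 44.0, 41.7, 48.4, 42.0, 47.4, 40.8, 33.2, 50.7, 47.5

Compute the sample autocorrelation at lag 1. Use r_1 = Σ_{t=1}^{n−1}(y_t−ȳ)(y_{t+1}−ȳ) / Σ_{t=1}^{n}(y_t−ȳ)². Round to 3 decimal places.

-0.192

Mean ȳ = (49.9 + 44.0 + 41.7 + 48.4 + 42.0 + 47.4 + 40.8 + 33.2 + 50.7 + 47.5)/10 = 44.5600
Numerator Σ_{t=1}^{9}(y_t−ȳ)(y_{t+1}−ȳ) = -49.1356
Denominator Σ(y_t−ȳ)² = 255.9040
r_1 = -49.1356 / 255.9040 = -0.192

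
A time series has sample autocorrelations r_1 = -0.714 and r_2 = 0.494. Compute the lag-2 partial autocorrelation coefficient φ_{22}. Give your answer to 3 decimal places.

φ_{22} = (r_2 − r_1²) / (1 − r_1²)
r_1² = (-0.714)² = 0.509796
Numerator = 0.494 − 0.5098 = -0.0158; denominator = 1 − 0.5098 = 0.4902
φ_{22} = -0.0158 / 0.4902 = -0.032

-0.032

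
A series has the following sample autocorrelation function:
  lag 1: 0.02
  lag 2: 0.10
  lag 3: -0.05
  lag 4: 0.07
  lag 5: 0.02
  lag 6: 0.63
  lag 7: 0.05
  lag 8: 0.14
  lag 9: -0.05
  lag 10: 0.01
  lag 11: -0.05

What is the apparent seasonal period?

The largest autocorrelation is r_6 = 0.63; the remaining lags stay at or below 0.14.
The dominant spike at lag 6 indicates a seasonal period of 6.

6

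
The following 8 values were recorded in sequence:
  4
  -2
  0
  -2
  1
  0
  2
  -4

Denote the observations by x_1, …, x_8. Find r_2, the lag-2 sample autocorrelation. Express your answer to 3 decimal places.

0.130

Mean x̄ = (4 − 2 + 0 − 2 + 1 + 0 + 2 − 4)/8 = -0.1250
Deviations from mean: 4.1250, -1.8750, 0.1250, -1.8750, 1.1250, 0.1250, 2.1250, -3.8750
Σ(x_t−x̄)(x_{t+2}−x̄) = (0.5156) + (3.5156) + (0.1406) + (-0.2344) + (2.3906) + (-0.4844) = 5.8438
Denominator Σ(x_t−x̄)² = 44.8750
r_2 = 5.8438 / 44.8750 = 0.130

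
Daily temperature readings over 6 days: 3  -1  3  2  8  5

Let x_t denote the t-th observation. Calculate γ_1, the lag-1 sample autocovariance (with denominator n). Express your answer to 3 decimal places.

0.815

Mean x̄ = (3 − 1 + 3 + 2 + 8 + 5)/6 = 3.3333
Σ_{t=1}^{5}(x_t−x̄)(x_{t+1}−x̄) = 4.8889
γ_1 = 4.8889 / 6 = 0.815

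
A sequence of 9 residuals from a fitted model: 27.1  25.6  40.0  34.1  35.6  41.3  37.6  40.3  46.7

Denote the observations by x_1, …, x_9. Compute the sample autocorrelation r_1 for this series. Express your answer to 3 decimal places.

0.276

Mean x̄ = (27.1 + 25.6 + 40.0 + 34.1 + 35.6 + 41.3 + 37.6 + 40.3 + 46.7)/9 = 36.4778
Numerator Σ_{t=1}^{8}(x_t−x̄)(x_{t+1}−x̄) = 101.9473
Denominator Σ(x_t−x̄)² = 368.7156
r_1 = 101.9473 / 368.7156 = 0.276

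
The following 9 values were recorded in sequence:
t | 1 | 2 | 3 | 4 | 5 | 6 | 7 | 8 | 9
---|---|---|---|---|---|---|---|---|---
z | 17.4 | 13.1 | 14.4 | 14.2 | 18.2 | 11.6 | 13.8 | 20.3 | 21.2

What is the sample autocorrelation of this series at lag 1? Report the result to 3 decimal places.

Mean z̄ = (17.4 + 13.1 + 14.4 + 14.2 + 18.2 + 11.6 + 13.8 + 20.3 + 21.2)/9 = 16.0222
Numerator Σ_{t=1}^{8}(z_t−z̄)(z_{t+1}−z̄) = 12.5417
Denominator Σ(z_t−z̄)² = 90.7356
r_1 = 12.5417 / 90.7356 = 0.138

0.138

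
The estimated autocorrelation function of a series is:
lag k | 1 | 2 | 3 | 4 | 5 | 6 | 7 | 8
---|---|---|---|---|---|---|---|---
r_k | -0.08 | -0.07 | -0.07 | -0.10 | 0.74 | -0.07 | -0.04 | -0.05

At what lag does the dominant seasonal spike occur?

5

The largest autocorrelation is r_5 = 0.74; the remaining lags stay at or below -0.04.
The dominant spike at lag 5 indicates a seasonal period of 5.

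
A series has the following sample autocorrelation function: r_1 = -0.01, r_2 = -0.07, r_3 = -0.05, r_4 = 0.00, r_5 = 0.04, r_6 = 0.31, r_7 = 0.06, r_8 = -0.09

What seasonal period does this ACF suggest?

The largest autocorrelation is r_6 = 0.31; the remaining lags stay at or below 0.06.
The dominant spike at lag 6 indicates a seasonal period of 6.

6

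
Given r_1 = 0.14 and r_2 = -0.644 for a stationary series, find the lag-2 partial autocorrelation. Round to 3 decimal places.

-0.677

φ_{22} = (r_2 − r_1²) / (1 − r_1²)
r_1² = (0.14)² = 0.0196
Numerator = -0.644 − 0.0196 = -0.6636; denominator = 1 − 0.0196 = 0.9804
φ_{22} = -0.6636 / 0.9804 = -0.677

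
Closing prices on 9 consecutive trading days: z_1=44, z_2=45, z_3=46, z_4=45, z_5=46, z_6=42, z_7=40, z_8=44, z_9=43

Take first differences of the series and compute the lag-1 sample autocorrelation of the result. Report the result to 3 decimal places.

-0.224

First differences Δz: 1, 1, -1, 1, -4, -2, 4, -1
Mean of differences = -0.1250
Numerator Σ(Δz_t−Δz̄)(Δz_{t+1}−Δz̄) = -9.1406
Denominator Σ(Δz_t−Δz̄)² = 40.8750
r_1(Δz) = -9.1406 / 40.8750 = -0.224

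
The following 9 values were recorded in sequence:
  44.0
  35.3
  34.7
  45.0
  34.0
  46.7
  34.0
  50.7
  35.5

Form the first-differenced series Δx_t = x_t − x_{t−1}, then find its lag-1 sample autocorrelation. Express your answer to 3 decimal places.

-0.769

First differences Δx: -8.7, -0.6, 10.3, -11.0, 12.7, -12.7, 16.7, -15.2
Mean of differences = -1.0625
Numerator Σ(Δx_t−Δx̄)(Δx_{t+1}−Δx̄) = -865.9464
Denominator Σ(Δx_t−Δx̄)² = 1126.6188
r_1(Δx) = -865.9464 / 1126.6188 = -0.769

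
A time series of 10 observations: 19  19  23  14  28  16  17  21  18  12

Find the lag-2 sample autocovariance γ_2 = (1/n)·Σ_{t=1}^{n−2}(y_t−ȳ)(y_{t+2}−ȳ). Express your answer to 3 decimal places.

1.632

Mean ȳ = (19 + 19 + 23 + 14 + 28 + 16 + 17 + 21 + 18 + 12)/10 = 18.7000
Σ_{t=1}^{8}(y_t−ȳ)(y_{t+2}−ȳ) = 16.3200
γ_2 = 16.3200 / 10 = 1.632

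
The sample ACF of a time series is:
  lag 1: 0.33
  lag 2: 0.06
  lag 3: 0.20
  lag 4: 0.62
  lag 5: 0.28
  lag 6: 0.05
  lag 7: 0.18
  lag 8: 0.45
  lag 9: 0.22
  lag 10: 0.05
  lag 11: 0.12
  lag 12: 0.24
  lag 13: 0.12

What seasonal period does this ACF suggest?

4

The largest autocorrelation is r_4 = 0.62, with a weaker echo at lag 8 (0.45); the remaining lags stay at or below 0.33. The elevated value at lag 1 (0.33), dropping to 0.06 at lag 2, reflects decaying short-term dependence rather than seasonality.
The dominant spike at lag 4 indicates a seasonal period of 4.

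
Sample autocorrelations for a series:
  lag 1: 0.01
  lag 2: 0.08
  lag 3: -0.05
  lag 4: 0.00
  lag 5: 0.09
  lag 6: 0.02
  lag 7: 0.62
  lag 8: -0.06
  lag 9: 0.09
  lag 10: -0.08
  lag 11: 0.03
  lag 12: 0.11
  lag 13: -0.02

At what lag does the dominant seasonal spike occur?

The largest autocorrelation is r_7 = 0.62; the remaining lags stay at or below 0.11.
The dominant spike at lag 7 indicates a seasonal period of 7.

7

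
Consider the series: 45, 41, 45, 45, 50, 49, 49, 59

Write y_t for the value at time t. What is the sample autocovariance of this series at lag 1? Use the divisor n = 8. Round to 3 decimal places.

Mean ȳ = (45 + 41 + 45 + 45 + 50 + 49 + 49 + 59)/8 = 47.8750
Deviations: -2.8750, -6.8750, -2.8750, -2.8750, 2.1250, 1.1250, 1.1250, 11.1250
Σ_{t=1}^{7}(y_t−ȳ)(y_{t+1}−ȳ) = 57.8594
γ_1 = 57.8594 / 8 = 7.232

7.232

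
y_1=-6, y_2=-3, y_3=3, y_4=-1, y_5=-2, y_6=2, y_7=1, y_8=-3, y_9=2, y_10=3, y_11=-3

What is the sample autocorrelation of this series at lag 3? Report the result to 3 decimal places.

0.396

Mean ȳ = (-6 − 3 + 3 − 1 − 2 + 2 + 1 − 3 + 2 + 3 − 3)/11 = -0.6364
Numerator Σ_{t=1}^{8}(y_t−ȳ)(y_{t+3}−ȳ) = 35.8760
Denominator Σ(y_t−ȳ)² = 90.5455
r_3 = 35.8760 / 90.5455 = 0.396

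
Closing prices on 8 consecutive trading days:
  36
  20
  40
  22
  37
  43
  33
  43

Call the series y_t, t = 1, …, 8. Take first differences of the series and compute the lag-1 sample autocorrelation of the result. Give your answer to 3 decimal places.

First differences Δy: -16, 20, -18, 15, 6, -10, 10
Mean of differences = 1.0000
Numerator Σ(Δy_t−Δȳ)(Δy_{t+1}−Δȳ) = -1034.0000
Denominator Σ(Δy_t−Δȳ)² = 1434.0000
r_1(Δy) = -1034.0000 / 1434.0000 = -0.721

-0.721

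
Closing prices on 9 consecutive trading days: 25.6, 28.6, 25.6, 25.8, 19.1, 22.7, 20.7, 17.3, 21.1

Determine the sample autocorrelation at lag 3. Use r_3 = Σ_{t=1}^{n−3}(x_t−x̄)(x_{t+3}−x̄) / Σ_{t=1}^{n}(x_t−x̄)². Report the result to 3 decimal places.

0.009

Mean x̄ = (25.6 + 28.6 + 25.6 + 25.8 + 19.1 + 22.7 + 20.7 + 17.3 + 21.1)/9 = 22.9444
Σ(x_t−x̄)(x_{t+3}−x̄) = (7.5831) + (-21.7425) + (-0.6491) + (-6.4091) + (21.6998) + (0.4509) = 0.9330
Denominator Σ(x_t−x̄)² = 109.3822
r_3 = 0.9330 / 109.3822 = 0.009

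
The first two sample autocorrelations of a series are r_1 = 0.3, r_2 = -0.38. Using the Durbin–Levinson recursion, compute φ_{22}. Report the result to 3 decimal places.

φ_{22} = (r_2 − r_1²) / (1 − r_1²)
r_1² = (0.3)² = 0.09
Numerator = -0.38 − 0.0900 = -0.4700; denominator = 1 − 0.0900 = 0.9100
φ_{22} = -0.4700 / 0.9100 = -0.516

-0.516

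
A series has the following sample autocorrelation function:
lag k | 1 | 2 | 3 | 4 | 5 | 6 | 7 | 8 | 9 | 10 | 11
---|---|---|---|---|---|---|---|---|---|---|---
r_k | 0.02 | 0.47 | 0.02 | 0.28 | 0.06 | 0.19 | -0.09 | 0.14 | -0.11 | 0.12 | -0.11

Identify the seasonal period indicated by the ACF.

The largest autocorrelation is r_2 = 0.47, with weaker echoes at lags 4 (0.28) and 6 (0.19); the remaining lags stay at or below 0.14.
The dominant spike at lag 2 indicates a seasonal period of 2.

2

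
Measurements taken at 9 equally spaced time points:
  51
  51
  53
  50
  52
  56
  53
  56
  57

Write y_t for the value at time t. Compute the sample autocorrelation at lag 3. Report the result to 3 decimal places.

0.331

Mean ȳ = (51 + 51 + 53 + 50 + 52 + 56 + 53 + 56 + 57)/9 = 53.2222
Numerator Σ_{t=1}^{6}(y_t−ȳ)(y_{t+3}−ȳ) = 17.0741
Denominator Σ(y_t−ȳ)² = 51.5556
r_3 = 17.0741 / 51.5556 = 0.331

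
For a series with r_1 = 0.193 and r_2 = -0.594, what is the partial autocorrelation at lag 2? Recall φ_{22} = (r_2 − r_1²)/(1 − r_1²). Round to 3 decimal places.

-0.656

φ_{22} = (r_2 − r_1²) / (1 − r_1²)
r_1² = (0.193)² = 0.037249
Numerator = -0.594 − 0.0372 = -0.6312; denominator = 1 − 0.0372 = 0.9628
φ_{22} = -0.6312 / 0.9628 = -0.656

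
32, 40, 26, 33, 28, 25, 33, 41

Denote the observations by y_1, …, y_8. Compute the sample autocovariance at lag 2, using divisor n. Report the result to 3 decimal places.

-4.766

Mean ȳ = (32 + 40 + 26 + 33 + 28 + 25 + 33 + 41)/8 = 32.2500
Σ_{t=1}^{6}(y_t−ȳ)(y_{t+2}−ȳ) = -38.1250
γ_2 = -38.1250 / 8 = -4.766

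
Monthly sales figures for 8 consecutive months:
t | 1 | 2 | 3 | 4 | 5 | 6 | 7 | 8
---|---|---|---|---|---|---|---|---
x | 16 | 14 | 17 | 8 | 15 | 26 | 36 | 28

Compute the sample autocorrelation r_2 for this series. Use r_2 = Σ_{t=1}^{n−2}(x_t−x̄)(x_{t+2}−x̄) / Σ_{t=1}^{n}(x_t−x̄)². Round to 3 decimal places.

-0.009

Mean x̄ = (16 + 14 + 17 + 8 + 15 + 26 + 36 + 28)/8 = 20.0000
Numerator Σ_{t=1}^{6}(x_t−x̄)(x_{t+2}−x̄) = -5.0000
Denominator Σ(x_t−x̄)² = 586.0000
r_2 = -5.0000 / 586.0000 = -0.009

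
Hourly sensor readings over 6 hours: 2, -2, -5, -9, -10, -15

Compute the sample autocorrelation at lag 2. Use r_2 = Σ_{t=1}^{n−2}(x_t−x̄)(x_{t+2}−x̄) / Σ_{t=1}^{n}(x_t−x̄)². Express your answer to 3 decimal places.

Mean x̄ = (2 − 2 − 5 − 9 − 10 − 15)/6 = -6.5000
Σ(x_t−x̄)(x_{t+2}−x̄) = (12.7500) + (-11.2500) + (-5.2500) + (21.2500) = 17.5000
Denominator Σ(x_t−x̄)² = 185.5000
r_2 = 17.5000 / 185.5000 = 0.094

0.094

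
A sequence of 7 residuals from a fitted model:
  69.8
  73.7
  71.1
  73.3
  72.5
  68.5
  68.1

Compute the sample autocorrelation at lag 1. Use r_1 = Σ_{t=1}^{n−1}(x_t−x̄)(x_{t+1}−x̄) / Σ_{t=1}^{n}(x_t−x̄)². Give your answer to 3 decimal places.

Mean x̄ = (69.8 + 73.7 + 71.1 + 73.3 + 72.5 + 68.5 + 68.1)/7 = 71.0000
Σ(x_t−x̄)(x_{t+1}−x̄) = (-3.2400) + (0.2700) + (0.2300) + (3.4500) + (-3.7500) + (7.2500) = 4.2100
Denominator Σ(x_t−x̄)² = 30.9400
r_1 = 4.2100 / 30.9400 = 0.136

0.136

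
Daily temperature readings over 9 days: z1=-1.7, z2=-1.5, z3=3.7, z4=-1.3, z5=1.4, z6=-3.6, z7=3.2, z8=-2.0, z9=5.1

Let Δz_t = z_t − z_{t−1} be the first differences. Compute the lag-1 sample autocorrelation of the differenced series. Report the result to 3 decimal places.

-0.784

First differences Δz: 0.2, 5.2, -5.0, 2.7, -5.0, 6.8, -5.2, 7.1
Mean of differences = 0.8500
Numerator Σ(Δz_t−Δz̄)(Δz_{t+1}−Δz̄) = -158.5375
Denominator Σ(Δz_t−Δz̄)² = 202.2800
r_1(Δz) = -158.5375 / 202.2800 = -0.784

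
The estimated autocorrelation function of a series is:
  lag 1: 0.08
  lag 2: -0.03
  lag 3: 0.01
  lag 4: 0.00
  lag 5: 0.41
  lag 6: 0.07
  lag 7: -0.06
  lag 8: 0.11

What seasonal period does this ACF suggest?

5

The largest autocorrelation is r_5 = 0.41; the remaining lags stay at or below 0.11.
The dominant spike at lag 5 indicates a seasonal period of 5.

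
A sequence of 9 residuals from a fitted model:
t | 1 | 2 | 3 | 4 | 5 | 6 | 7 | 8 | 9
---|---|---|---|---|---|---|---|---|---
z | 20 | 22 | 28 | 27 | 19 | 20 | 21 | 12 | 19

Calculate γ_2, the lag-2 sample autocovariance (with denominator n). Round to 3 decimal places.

Mean z̄ = (20 + 22 + 28 + 27 + 19 + 20 + 21 + 12 + 19)/9 = 20.8889
Σ_{t=1}^{7}(z_t−z̄)(z_{t+2}−z̄) = -10.9136
γ_2 = -10.9136 / 9 = -1.213

-1.213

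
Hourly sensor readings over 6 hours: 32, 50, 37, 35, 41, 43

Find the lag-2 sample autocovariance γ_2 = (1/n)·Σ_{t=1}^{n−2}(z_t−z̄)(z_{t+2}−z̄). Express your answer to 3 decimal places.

-7.815

Mean z̄ = (32 + 50 + 37 + 35 + 41 + 43)/6 = 39.6667
Σ_{t=1}^{4}(z_t−z̄)(z_{t+2}−z̄) = -46.8889
γ_2 = -46.8889 / 6 = -7.815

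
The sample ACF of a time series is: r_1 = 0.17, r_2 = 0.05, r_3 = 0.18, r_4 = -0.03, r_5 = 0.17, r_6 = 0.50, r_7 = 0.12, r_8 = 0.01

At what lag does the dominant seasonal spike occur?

The largest autocorrelation is r_6 = 0.50; the remaining lags stay at or below 0.18.
The dominant spike at lag 6 indicates a seasonal period of 6.

6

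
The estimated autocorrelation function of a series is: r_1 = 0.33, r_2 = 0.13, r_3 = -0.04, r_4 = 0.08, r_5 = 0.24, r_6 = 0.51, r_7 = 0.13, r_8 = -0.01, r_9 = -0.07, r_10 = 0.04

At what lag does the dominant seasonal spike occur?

The largest autocorrelation is r_6 = 0.51; the remaining lags stay at or below 0.33. The elevated value at lag 1 (0.33), dropping to 0.13 at lag 2, reflects decaying short-term dependence rather than seasonality.
The dominant spike at lag 6 indicates a seasonal period of 6.

6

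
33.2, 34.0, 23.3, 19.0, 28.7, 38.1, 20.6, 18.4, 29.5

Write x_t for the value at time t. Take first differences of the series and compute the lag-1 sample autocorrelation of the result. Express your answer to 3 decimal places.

-0.095

First differences Δx: 0.8, -10.7, -4.3, 9.7, 9.4, -17.5, -2.2, 11.1
Mean of differences = -0.4625
Numerator Σ(Δx_t−Δx̄)(Δx_{t+1}−Δx̄) = -70.9289
Denominator Σ(Δx_t−Δx̄)² = 748.6588
r_1(Δx) = -70.9289 / 748.6588 = -0.095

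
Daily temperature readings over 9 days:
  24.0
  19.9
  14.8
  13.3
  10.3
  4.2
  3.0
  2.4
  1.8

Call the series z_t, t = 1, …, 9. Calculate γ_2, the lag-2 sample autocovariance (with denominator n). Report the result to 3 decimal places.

20.336

Mean z̄ = (24.0 + 19.9 + 14.8 + 13.3 + 10.3 + 4.2 + 3.0 + 2.4 + 1.8)/9 = 10.4111
Σ_{t=1}^{7}(z_t−z̄)(z_{t+2}−z̄) = 183.0209
γ_2 = 183.0209 / 9 = 20.336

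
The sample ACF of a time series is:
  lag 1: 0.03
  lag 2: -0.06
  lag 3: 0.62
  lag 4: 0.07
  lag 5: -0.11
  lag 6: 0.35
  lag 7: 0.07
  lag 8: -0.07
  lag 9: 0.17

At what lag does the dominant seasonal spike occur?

3

The largest autocorrelation is r_3 = 0.62, with weaker echoes at lags 6 (0.35) and 9 (0.17); the remaining lags stay at or below 0.07.
The dominant spike at lag 3 indicates a seasonal period of 3.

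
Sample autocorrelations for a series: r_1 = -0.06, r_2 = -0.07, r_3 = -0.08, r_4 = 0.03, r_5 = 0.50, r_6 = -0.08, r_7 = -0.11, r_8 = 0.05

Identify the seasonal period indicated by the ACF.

5

The largest autocorrelation is r_5 = 0.50; the remaining lags stay at or below 0.05.
The dominant spike at lag 5 indicates a seasonal period of 5.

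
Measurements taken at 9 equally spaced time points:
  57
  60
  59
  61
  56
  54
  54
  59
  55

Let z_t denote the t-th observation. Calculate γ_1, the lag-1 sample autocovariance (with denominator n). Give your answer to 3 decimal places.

1.229

Mean z̄ = (57 + 60 + 59 + 61 + 56 + 54 + 54 + 59 + 55)/9 = 57.2222
Σ_{t=1}^{8}(z_t−z̄)(z_{t+1}−z̄) = 11.0617
γ_1 = 11.0617 / 9 = 1.229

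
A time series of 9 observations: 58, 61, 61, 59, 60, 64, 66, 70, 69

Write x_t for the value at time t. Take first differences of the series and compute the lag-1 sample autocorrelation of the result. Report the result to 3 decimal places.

First differences Δx: 3, 0, -2, 1, 4, 2, 4, -1
Mean of differences = 1.3750
Numerator Σ(Δx_t−Δx̄)(Δx_{t+1}−Δx̄) = -0.2656
Denominator Σ(Δx_t−Δx̄)² = 35.8750
r_1(Δx) = -0.2656 / 35.8750 = -0.007

-0.007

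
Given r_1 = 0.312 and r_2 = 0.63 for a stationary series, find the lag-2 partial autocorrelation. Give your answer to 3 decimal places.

0.590

φ_{22} = (r_2 − r_1²) / (1 − r_1²)
r_1² = (0.312)² = 0.097344
Numerator = 0.63 − 0.0973 = 0.5327; denominator = 1 − 0.0973 = 0.9027
φ_{22} = 0.5327 / 0.9027 = 0.590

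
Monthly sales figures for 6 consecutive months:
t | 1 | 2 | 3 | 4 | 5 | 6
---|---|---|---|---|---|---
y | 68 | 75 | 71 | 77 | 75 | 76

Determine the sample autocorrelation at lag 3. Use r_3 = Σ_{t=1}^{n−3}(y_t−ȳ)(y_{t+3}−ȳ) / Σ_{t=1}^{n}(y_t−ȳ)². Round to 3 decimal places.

-0.393

Mean ȳ = (68 + 75 + 71 + 77 + 75 + 76)/6 = 73.6667
Deviations from mean: -5.6667, 1.3333, -2.6667, 3.3333, 1.3333, 2.3333
Σ(y_t−ȳ)(y_{t+3}−ȳ) = (-18.8889) + (1.7778) + (-6.2222) = -23.3333
Denominator Σ(y_t−ȳ)² = 59.3333
r_3 = -23.3333 / 59.3333 = -0.393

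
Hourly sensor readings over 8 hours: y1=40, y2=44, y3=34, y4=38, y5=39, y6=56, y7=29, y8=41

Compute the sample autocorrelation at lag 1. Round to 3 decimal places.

Mean ȳ = (40 + 44 + 34 + 38 + 39 + 56 + 29 + 41)/8 = 40.1250
Deviations from mean: -0.1250, 3.8750, -6.1250, -2.1250, -1.1250, 15.8750, -11.1250, 0.8750
Σ(y_t−ȳ)(y_{t+1}−ȳ) = (-0.4844) + (-23.7344) + (13.0156) + (2.3906) + (-17.8594) + (-176.6094) + (-9.7344) = -213.0156
Denominator Σ(y_t−ȳ)² = 434.8750
r_1 = -213.0156 / 434.8750 = -0.490

-0.490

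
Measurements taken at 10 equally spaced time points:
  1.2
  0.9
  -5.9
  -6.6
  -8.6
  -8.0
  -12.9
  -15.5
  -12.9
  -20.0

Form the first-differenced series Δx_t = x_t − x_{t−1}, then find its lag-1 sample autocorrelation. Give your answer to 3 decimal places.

First differences Δx: -0.3, -6.8, -0.7, -2.0, 0.6, -4.9, -2.6, 2.6, -7.1
Mean of differences = -2.3556
Numerator Σ(Δx_t−Δx̄)(Δx_{t+1}−Δx̄) = -46.4753
Denominator Σ(Δx_t−Δx̄)² = 89.1822
r_1(Δx) = -46.4753 / 89.1822 = -0.521

-0.521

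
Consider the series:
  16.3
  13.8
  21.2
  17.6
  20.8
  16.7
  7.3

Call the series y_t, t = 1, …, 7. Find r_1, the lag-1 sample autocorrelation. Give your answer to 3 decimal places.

-0.010

Mean ȳ = (16.3 + 13.8 + 21.2 + 17.6 + 20.8 + 16.7 + 7.3)/7 = 16.2429
Σ(y_t−ȳ)(y_{t+1}−ȳ) = (-0.1396) + (-12.1096) + (6.7276) + (6.1847) + (2.0833) + (-4.0882) = -1.3418
Denominator Σ(y_t−ȳ)² = 133.3371
r_1 = -1.3418 / 133.3371 = -0.010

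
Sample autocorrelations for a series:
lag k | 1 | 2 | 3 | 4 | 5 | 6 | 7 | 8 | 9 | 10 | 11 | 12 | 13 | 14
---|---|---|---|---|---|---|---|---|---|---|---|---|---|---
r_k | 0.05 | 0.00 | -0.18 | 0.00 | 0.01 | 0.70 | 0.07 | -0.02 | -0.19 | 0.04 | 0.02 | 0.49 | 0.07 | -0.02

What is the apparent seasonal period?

6

The largest autocorrelation is r_6 = 0.70, with a weaker echo at lag 12 (0.49); the remaining lags stay at or below 0.07.
The dominant spike at lag 6 indicates a seasonal period of 6.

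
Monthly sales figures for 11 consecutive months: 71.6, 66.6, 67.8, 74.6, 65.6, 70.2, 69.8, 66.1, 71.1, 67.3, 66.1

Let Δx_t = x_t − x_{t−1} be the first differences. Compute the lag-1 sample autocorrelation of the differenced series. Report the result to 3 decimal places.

-0.590

First differences Δx: -5.0, 1.2, 6.8, -9.0, 4.6, -0.4, -3.7, 5.0, -3.8, -1.2
Mean of differences = -0.5500
Numerator Σ(Δx_t−Δx̄)(Δx_{t+1}−Δx̄) = -133.6575
Denominator Σ(Δx_t−Δx̄)² = 226.5450
r_1(Δx) = -133.6575 / 226.5450 = -0.590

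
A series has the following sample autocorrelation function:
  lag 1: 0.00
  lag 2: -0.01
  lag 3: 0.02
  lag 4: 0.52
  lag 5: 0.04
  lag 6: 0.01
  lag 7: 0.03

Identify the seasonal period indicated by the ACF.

The largest autocorrelation is r_4 = 0.52; the remaining lags stay at or below 0.04.
The dominant spike at lag 4 indicates a seasonal period of 4.

4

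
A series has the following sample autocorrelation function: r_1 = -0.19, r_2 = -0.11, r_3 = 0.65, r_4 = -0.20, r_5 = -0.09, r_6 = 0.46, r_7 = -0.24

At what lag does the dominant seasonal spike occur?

The largest autocorrelation is r_3 = 0.65, with a weaker echo at lag 6 (0.46); the remaining lags stay at or below -0.09.
The dominant spike at lag 3 indicates a seasonal period of 3.

3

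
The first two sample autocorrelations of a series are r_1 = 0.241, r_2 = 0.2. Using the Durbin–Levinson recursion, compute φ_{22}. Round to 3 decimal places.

φ_{22} = (r_2 − r_1²) / (1 − r_1²)
r_1² = (0.241)² = 0.058081
Numerator = 0.2 − 0.0581 = 0.1419; denominator = 1 − 0.0581 = 0.9419
φ_{22} = 0.1419 / 0.9419 = 0.151

0.151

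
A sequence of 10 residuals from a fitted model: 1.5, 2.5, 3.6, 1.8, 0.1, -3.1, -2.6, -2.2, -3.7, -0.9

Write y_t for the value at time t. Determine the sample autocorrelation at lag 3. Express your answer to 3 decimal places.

Mean ȳ = (1.5 + 2.5 + 3.6 + 1.8 + 0.1 − 3.1 − 2.6 − 2.2 − 3.7 − 0.9)/10 = -0.3000
Numerator Σ_{t=1}^{7}(y_t−ȳ)(y_{t+3}−ȳ) = -0.7100
Denominator Σ(y_t−ȳ)² = 59.5200
r_3 = -0.7100 / 59.5200 = -0.012

-0.012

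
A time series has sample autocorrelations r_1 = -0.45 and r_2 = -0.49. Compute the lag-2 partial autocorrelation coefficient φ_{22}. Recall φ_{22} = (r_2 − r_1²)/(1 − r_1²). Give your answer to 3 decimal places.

φ_{22} = (r_2 − r_1²) / (1 − r_1²)
r_1² = (-0.45)² = 0.2025
Numerator = -0.49 − 0.2025 = -0.6925; denominator = 1 − 0.2025 = 0.7975
φ_{22} = -0.6925 / 0.7975 = -0.868

-0.868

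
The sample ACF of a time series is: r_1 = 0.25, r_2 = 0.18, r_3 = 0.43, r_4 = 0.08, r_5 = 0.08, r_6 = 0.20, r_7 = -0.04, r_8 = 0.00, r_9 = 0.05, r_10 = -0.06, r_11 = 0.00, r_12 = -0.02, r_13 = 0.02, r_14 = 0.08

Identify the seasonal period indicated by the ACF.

3

The largest autocorrelation is r_3 = 0.43; the remaining lags stay at or below 0.25. The elevated value at lag 1 (0.25), dropping to 0.18 at lag 2, reflects decaying short-term dependence rather than seasonality.
The dominant spike at lag 3 indicates a seasonal period of 3.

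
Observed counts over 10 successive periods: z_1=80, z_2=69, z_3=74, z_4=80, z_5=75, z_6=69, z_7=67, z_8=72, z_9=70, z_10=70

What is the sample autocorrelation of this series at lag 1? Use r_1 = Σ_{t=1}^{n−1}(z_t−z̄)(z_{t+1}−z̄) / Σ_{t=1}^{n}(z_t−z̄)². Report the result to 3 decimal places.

0.104

Mean z̄ = (80 + 69 + 74 + 80 + 75 + 69 + 67 + 72 + 70 + 70)/10 = 72.6000
Numerator Σ_{t=1}^{9}(z_t−z̄)(z_{t+1}−z̄) = 19.6400
Denominator Σ(z_t−z̄)² = 188.4000
r_1 = 19.6400 / 188.4000 = 0.104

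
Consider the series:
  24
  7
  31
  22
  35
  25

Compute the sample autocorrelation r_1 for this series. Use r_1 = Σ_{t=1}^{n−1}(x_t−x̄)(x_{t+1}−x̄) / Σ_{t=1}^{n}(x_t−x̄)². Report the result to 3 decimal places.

-0.310

Mean x̄ = (24 + 7 + 31 + 22 + 35 + 25)/6 = 24.0000
Deviations from mean: 0.0000, -17.0000, 7.0000, -2.0000, 11.0000, 1.0000
Σ(x_t−x̄)(x_{t+1}−x̄) = (0.0000) + (-119.0000) + (-14.0000) + (-22.0000) + (11.0000) = -144.0000
Denominator Σ(x_t−x̄)² = 464.0000
r_1 = -144.0000 / 464.0000 = -0.310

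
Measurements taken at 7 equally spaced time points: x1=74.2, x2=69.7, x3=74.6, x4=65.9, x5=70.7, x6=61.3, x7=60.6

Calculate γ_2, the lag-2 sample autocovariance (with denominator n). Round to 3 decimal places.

Mean x̄ = (74.2 + 69.7 + 74.6 + 65.9 + 70.7 + 61.3 + 60.6)/7 = 68.1429
Σ_{t=1}^{5}(x_t−x̄)(x_{t+2}−x̄) = 48.1906
γ_2 = 48.1906 / 7 = 6.884

6.884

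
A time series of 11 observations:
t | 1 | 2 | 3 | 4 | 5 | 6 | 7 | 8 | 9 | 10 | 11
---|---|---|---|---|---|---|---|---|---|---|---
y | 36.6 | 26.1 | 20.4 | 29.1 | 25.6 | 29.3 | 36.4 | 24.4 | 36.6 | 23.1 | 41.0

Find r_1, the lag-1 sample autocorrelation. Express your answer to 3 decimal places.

Mean ȳ = (36.6 + 26.1 + 20.4 + 29.1 + 25.6 + 29.3 + 36.4 + 24.4 + 36.6 + 23.1 + 41.0)/11 = 29.8727
Numerator Σ_{t=1}^{10}(y_t−ȳ)(y_{t+1}−ȳ) = -173.7744
Denominator Σ(y_t−ȳ)² = 455.9018
r_1 = -173.7744 / 455.9018 = -0.381

-0.381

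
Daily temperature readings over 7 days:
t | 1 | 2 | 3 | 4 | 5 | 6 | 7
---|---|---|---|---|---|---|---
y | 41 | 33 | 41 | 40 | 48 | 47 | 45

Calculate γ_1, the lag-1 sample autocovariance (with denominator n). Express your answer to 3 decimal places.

7.589

Mean ȳ = (41 + 33 + 41 + 40 + 48 + 47 + 45)/7 = 42.1429
Deviations: -1.1429, -9.1429, -1.1429, -2.1429, 5.8571, 4.8571, 2.8571
Σ_{t=1}^{6}(y_t−ȳ)(y_{t+1}−ȳ) = 53.1224
γ_1 = 53.1224 / 7 = 7.589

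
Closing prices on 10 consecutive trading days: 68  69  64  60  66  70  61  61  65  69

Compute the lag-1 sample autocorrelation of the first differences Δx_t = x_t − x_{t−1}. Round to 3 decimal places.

-0.022

First differences Δx: 1, -5, -4, 6, 4, -9, 0, 4, 4
Mean of differences = 0.1111
Numerator Σ(Δx_t−Δx̄)(Δx_{t+1}−Δx̄) = -4.5679
Denominator Σ(Δx_t−Δx̄)² = 206.8889
r_1(Δx) = -4.5679 / 206.8889 = -0.022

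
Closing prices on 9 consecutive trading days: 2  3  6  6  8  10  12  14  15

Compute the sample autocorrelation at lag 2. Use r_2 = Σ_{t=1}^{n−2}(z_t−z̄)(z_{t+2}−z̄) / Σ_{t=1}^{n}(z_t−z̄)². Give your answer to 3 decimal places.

0.329

Mean z̄ = (2 + 3 + 6 + 6 + 8 + 10 + 12 + 14 + 15)/9 = 8.4444
Σ(z_t−z̄)(z_{t+2}−z̄) = (15.7531) + (13.3086) + (1.0864) + (-3.8025) + (-1.5802) + (8.6420) + (23.3086) = 56.7160
Denominator Σ(z_t−z̄)² = 172.2222
r_2 = 56.7160 / 172.2222 = 0.329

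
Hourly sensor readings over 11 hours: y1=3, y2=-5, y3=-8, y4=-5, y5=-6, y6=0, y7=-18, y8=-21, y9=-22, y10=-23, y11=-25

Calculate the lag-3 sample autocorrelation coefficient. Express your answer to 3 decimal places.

Mean ȳ = (3 − 5 − 8 − 5 − 6 + 0 − 18 − 21 − 22 − 23 − 25)/11 = -11.8182
Numerator Σ_{t=1}^{8}(y_t−ȳ)(y_{t+3}−ȳ) = 160.0826
Denominator Σ(y_t−ȳ)² = 1025.6364
r_3 = 160.0826 / 1025.6364 = 0.156

0.156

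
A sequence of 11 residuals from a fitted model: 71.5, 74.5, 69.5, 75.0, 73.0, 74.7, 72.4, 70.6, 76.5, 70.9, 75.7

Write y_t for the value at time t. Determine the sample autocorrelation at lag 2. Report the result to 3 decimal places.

Mean ȳ = (71.5 + 74.5 + 69.5 + 75.0 + 73.0 + 74.7 + 72.4 + 70.6 + 76.5 + 70.9 + 75.7)/11 = 73.1182
Numerator Σ_{t=1}^{9}(y_t−ȳ)(y_{t+2}−ȳ) = 19.8493
Denominator Σ(y_t−ȳ)² = 53.5564
r_2 = 19.8493 / 53.5564 = 0.371

0.371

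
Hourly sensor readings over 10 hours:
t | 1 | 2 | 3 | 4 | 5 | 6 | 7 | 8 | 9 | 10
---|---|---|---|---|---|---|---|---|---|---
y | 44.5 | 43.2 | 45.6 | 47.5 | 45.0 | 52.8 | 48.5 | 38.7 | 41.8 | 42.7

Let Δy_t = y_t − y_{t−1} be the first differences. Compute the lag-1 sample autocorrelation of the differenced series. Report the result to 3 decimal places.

-0.208

First differences Δy: -1.3, 2.4, 1.9, -2.5, 7.8, -4.3, -9.8, 3.1, 0.9
Mean of differences = -0.2000
Numerator Σ(Δy_t−Δȳ)(Δy_{t+1}−Δȳ) = -42.1200
Denominator Σ(Δy_t−Δȳ)² = 202.7400
r_1(Δy) = -42.1200 / 202.7400 = -0.208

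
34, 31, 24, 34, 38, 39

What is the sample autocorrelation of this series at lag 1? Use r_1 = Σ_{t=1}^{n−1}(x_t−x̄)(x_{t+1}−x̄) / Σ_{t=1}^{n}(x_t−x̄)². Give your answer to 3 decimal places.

Mean x̄ = (34 + 31 + 24 + 34 + 38 + 39)/6 = 33.3333
Deviations from mean: 0.6667, -2.3333, -9.3333, 0.6667, 4.6667, 5.6667
Σ(x_t−x̄)(x_{t+1}−x̄) = (-1.5556) + (21.7778) + (-6.2222) + (3.1111) + (26.4444) = 43.5556
Denominator Σ(x_t−x̄)² = 147.3333
r_1 = 43.5556 / 147.3333 = 0.296

0.296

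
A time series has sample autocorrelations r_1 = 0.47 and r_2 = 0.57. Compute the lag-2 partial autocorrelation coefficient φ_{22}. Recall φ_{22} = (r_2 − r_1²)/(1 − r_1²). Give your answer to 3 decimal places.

0.448

φ_{22} = (r_2 − r_1²) / (1 − r_1²)
r_1² = (0.47)² = 0.2209
Numerator = 0.57 − 0.2209 = 0.3491; denominator = 1 − 0.2209 = 0.7791
φ_{22} = 0.3491 / 0.7791 = 0.448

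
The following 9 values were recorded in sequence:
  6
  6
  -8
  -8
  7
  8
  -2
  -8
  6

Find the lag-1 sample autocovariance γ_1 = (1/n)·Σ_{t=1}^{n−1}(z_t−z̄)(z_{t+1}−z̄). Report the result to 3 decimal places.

Mean z̄ = (6 + 6 − 8 − 8 + 7 + 8 − 2 − 8 + 6)/9 = 0.7778
Σ_{t=1}^{8}(z_t−z̄)(z_{t+1}−z̄) = 7.2840
γ_1 = 7.2840 / 9 = 0.809

0.809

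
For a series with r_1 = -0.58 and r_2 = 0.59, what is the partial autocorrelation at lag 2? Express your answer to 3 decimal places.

φ_{22} = (r_2 − r_1²) / (1 − r_1²)
r_1² = (-0.58)² = 0.3364
Numerator = 0.59 − 0.3364 = 0.2536; denominator = 1 − 0.3364 = 0.6636
φ_{22} = 0.2536 / 0.6636 = 0.382

0.382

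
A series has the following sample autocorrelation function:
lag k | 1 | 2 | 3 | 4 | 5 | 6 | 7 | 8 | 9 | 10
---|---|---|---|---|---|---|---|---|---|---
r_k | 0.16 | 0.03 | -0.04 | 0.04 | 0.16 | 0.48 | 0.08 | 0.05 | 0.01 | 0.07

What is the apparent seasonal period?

6

The largest autocorrelation is r_6 = 0.48; the remaining lags stay at or below 0.16.
The dominant spike at lag 6 indicates a seasonal period of 6.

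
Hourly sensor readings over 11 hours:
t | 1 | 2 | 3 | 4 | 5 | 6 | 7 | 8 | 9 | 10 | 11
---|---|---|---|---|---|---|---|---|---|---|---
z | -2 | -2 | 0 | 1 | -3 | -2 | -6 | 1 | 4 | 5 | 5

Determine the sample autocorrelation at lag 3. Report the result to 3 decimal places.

-0.298

Mean z̄ = (-2 − 2 + 0 + 1 − 3 − 2 − 6 + 1 + 4 + 5 + 5)/11 = 0.0909
Numerator Σ_{t=1}^{8}(z_t−z̄)(z_{t+3}−z̄) = -37.2066
Denominator Σ(z_t−z̄)² = 124.9091
r_3 = -37.2066 / 124.9091 = -0.298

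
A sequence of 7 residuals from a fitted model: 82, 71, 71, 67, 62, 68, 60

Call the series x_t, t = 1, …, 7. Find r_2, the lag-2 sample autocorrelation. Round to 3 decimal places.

Mean x̄ = (82 + 71 + 71 + 67 + 62 + 68 + 60)/7 = 68.7143
Deviations from mean: 13.2857, 2.2857, 2.2857, -1.7143, -6.7143, -0.7143, -8.7143
Σ(x_t−x̄)(x_{t+2}−x̄) = (30.3673) + (-3.9184) + (-15.3469) + (1.2245) + (58.5102) = 70.8367
Denominator Σ(x_t−x̄)² = 311.4286
r_2 = 70.8367 / 311.4286 = 0.227

0.227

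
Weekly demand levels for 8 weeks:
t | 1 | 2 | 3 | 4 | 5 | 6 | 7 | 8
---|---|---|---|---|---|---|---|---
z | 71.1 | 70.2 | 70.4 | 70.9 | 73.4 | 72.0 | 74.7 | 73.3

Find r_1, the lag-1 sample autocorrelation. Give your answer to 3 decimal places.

Mean z̄ = (71.1 + 70.2 + 70.4 + 70.9 + 73.4 + 72.0 + 74.7 + 73.3)/8 = 72.0000
Deviations from mean: -0.9000, -1.8000, -1.6000, -1.1000, 1.4000, 0.0000, 2.7000, 1.3000
Σ(z_t−z̄)(z_{t+1}−z̄) = (1.6200) + (2.8800) + (1.7600) + (-1.5400) + (0.0000) + (0.0000) + (3.5100) = 8.2300
Denominator Σ(z_t−z̄)² = 18.7600
r_1 = 8.2300 / 18.7600 = 0.439

0.439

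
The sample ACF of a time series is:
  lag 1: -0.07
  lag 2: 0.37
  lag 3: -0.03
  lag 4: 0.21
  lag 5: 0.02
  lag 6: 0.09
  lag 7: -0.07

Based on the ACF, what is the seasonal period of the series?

The largest autocorrelation is r_2 = 0.37, with a weaker echo at lag 4 (0.21); the remaining lags stay at or below 0.09.
The dominant spike at lag 2 indicates a seasonal period of 2.

2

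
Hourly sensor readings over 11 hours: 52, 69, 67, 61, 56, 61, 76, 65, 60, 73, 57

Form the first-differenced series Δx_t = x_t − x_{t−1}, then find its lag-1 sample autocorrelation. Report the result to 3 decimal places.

-0.279

First differences Δx: 17, -2, -6, -5, 5, 15, -11, -5, 13, -16
Mean of differences = 0.5000
Numerator Σ(Δx_t−Δx̄)(Δx_{t+1}−Δx̄) = -327.2500
Denominator Σ(Δx_t−Δx̄)² = 1172.5000
r_1(Δx) = -327.2500 / 1172.5000 = -0.279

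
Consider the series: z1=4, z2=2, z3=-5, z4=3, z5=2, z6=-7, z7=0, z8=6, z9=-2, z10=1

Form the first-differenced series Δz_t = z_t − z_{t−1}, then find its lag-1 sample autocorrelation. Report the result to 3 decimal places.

First differences Δz: -2, -7, 8, -1, -9, 7, 6, -8, 3
Mean of differences = -0.3333
Numerator Σ(Δz_t−Δz̄)(Δz_{t+1}−Δz̄) = -135.4444
Denominator Σ(Δz_t−Δz̄)² = 356.0000
r_1(Δz) = -135.4444 / 356.0000 = -0.380

-0.380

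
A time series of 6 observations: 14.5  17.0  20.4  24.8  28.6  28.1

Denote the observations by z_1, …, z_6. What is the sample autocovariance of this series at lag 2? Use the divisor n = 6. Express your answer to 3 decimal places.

Mean z̄ = (14.5 + 17.0 + 20.4 + 24.8 + 28.6 + 28.1)/6 = 22.2333
Deviations: -7.7333, -5.2333, -1.8333, 2.5667, 6.3667, 5.8667
Σ_{t=1}^{4}(z_t−z̄)(z_{t+2}−z̄) = 4.1311
γ_2 = 4.1311 / 6 = 0.689

0.689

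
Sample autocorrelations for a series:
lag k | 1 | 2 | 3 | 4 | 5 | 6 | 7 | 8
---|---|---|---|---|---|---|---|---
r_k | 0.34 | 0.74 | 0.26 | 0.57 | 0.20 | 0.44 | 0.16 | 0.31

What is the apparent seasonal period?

2

The largest autocorrelation is r_2 = 0.74, with weaker echoes at lags 4 (0.57) and 6 (0.44); the remaining lags stay at or below 0.34.
The dominant spike at lag 2 indicates a seasonal period of 2.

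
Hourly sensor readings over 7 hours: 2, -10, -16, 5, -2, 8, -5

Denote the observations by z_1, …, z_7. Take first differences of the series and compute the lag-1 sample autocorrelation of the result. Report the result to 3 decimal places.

First differences Δz: -12, -6, 21, -7, 10, -13
Mean of differences = -1.1667
Numerator Σ(Δz_t−Δz̄)(Δz_{t+1}−Δz̄) = -381.3611
Denominator Σ(Δz_t−Δz̄)² = 930.8333
r_1(Δz) = -381.3611 / 930.8333 = -0.410

-0.410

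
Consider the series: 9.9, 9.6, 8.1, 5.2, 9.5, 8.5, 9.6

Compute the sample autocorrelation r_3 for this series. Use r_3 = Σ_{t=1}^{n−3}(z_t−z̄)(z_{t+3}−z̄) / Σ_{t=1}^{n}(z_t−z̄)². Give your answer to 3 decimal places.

Mean z̄ = (9.9 + 9.6 + 8.1 + 5.2 + 9.5 + 8.5 + 9.6)/7 = 8.6286
Deviations from mean: 1.2714, 0.9714, -0.5286, -3.4286, 0.8714, -0.1286, 0.9714
Numerator Σ_{t=1}^{4}(z_t−z̄)(z_{t+3}−z̄) = -6.7753
Denominator Σ(z_t−z̄)² = 16.3143
r_3 = -6.7753 / 16.3143 = -0.415

-0.415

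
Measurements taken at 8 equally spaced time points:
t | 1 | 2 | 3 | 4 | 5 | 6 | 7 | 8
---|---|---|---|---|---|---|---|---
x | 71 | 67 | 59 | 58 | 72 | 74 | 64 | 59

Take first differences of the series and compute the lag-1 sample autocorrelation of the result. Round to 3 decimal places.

First differences Δx: -4, -8, -1, 14, 2, -10, -5
Mean of differences = -1.7143
Numerator Σ(Δx_t−Δx̄)(Δx_{t+1}−Δx̄) = 75.9184
Denominator Σ(Δx_t−Δx̄)² = 385.4286
r_1(Δx) = 75.9184 / 385.4286 = 0.197

0.197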